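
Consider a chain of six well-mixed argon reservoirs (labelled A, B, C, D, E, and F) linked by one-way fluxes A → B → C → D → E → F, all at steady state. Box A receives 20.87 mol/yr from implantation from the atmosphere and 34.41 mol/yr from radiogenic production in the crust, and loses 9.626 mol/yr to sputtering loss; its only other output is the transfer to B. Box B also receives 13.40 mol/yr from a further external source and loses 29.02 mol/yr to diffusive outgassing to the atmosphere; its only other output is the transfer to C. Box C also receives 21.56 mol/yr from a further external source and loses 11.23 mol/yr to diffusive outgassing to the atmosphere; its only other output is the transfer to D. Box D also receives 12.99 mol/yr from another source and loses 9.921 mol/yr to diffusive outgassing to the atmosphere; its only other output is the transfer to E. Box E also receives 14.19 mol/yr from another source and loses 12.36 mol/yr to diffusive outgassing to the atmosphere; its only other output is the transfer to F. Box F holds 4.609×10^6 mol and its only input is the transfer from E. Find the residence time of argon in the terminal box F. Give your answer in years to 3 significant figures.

102000 yr

Box A: F(A→B) = (20.87 + 34.41) − 9.626 = 45.654 mol/yr.
Box B: F(B→C) = (45.654 + 13.40) − 29.02 = 30.034 mol/yr.
Box C: F(C→D) = (30.034 + 21.56) − 11.23 = 40.364 mol/yr.
Box D: F(D→E) = (40.364 + 12.99) − 9.921 = 43.433 mol/yr.
Box E: F(E→F) = (43.433 + 14.19) − 12.36 = 45.263 mol/yr.
Box F throughput = its input = 45.263 mol/yr; τ = 4.609×10^6 / 45.263 = 101800 yr.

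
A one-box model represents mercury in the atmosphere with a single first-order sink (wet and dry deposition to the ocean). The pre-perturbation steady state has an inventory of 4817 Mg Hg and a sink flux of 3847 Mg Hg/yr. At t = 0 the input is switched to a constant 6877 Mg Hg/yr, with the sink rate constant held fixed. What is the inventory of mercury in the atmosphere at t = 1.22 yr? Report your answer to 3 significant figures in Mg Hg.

τ = M₀/F₀ = 4817/3847 = 1.252 yr; rate constant k = 1/τ.
New steady state M_∞ = F₁/k = F₁·τ = 6877 × 1.252 = 8611.0 Mg Hg.
M(t) = M_∞ + (M₀ − M_∞)·e^(−t/τ); t/τ = 1.22/1.252 = 0.9743, so e^(−t/τ) = 0.3774.
M(t) = 8611.0 − 3794 × 0.3774 = 7179.0 Mg Hg.

7180 Mg Hg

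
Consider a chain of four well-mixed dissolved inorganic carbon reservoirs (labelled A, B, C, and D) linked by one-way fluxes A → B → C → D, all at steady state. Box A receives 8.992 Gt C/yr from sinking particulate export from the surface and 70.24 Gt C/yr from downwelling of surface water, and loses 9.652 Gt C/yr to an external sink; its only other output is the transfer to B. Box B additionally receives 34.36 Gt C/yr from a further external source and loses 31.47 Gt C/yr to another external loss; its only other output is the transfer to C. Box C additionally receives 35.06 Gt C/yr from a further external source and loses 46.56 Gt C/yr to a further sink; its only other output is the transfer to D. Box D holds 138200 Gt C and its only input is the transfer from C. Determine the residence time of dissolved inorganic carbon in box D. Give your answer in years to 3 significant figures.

2270 yr

Box A: F(A→B) = (8.992 + 70.24) − 9.652 = 69.580 Gt C/yr.
Box B: F(B→C) = (69.580 + 34.36) − 31.47 = 72.470 Gt C/yr.
Box C: F(C→D) = (72.470 + 35.06) − 46.56 = 60.970 Gt C/yr.
Box D throughput = its input = 60.970 Gt C/yr; τ = 138200 / 60.970 = 2267 yr.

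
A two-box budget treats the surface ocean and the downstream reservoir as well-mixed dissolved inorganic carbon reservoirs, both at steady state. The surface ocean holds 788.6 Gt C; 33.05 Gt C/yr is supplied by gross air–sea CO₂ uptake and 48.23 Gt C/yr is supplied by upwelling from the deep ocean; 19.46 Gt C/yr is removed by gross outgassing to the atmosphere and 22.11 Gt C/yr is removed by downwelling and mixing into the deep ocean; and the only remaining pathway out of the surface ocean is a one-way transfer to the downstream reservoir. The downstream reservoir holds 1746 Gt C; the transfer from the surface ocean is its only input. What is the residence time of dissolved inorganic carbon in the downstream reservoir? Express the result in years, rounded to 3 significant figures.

44.0 yr

Balance the surface ocean: ΣF_in = 33.05 + 48.23 = 81.280 Gt C/yr.
Transfer to the downstream reservoir = ΣF_in − (19.46 + 22.11) = 39.710 Gt C/yr.
At steady state the output of the downstream reservoir equals its input, 39.710 Gt C/yr.
τ = M / F = 1746 / 39.710 = 43.97 yr.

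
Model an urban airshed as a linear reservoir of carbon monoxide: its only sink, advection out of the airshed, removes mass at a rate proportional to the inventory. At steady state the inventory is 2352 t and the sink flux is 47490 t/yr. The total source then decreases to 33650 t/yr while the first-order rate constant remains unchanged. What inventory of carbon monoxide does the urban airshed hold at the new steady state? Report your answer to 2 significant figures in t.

1700 t

Rate constant k = F/M = 47490 / 2352 = 20.19 yr⁻¹.
At the new steady state, source = k·M_new ⇒ M_new = 33650 / 20.19 = 1667 t.
(Equivalently M_new = M × F_new/F_old = 2352 × 33650/47490.)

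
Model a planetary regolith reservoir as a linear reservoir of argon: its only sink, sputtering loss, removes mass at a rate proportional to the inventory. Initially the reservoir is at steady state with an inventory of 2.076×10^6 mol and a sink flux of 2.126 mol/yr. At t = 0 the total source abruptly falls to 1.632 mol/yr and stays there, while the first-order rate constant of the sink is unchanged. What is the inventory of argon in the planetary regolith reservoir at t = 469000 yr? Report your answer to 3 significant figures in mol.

τ = M₀/F₀ = 2.076×10^6/2.126 = 976500 yr; rate constant k = 1/τ.
New steady state M_∞ = F₁/k = F₁·τ = 1.632 × 976500 = 1.5936×10^6 mol.
M(t) = M_∞ + (M₀ − M_∞)·e^(−t/τ); t/τ = 469000/976500 = 0.4803, so e^(−t/τ) = 0.6186.
M(t) = 1.5936×10^6 + 482400 × 0.6186 = 1.8920×10^6 mol.

1.89×10^6 mol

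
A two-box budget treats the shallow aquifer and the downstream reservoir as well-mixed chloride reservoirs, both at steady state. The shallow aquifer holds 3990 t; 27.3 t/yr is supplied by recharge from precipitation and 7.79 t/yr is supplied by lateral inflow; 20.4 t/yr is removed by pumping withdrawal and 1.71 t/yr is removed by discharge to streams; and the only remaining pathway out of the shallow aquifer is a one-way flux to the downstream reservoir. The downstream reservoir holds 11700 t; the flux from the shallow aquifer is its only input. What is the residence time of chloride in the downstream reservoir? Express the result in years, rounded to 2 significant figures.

Balance the shallow aquifer: ΣF_in = 27.3 + 7.79 = 35.090 t/yr.
Flux to the downstream reservoir = ΣF_in − (20.4 + 1.71) = 12.980 t/yr.
At steady state the output of the downstream reservoir equals its input, 12.980 t/yr.
τ = M / F = 11700 / 12.980 = 901.4 yr.

900 yr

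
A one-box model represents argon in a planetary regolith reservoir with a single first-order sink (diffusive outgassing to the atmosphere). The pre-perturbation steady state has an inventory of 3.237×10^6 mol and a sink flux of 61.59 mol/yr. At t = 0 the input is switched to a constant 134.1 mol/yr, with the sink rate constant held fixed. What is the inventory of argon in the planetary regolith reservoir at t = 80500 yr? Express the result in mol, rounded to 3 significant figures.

The sink rate constant is k = F₀/M₀ = 61.59/3.237×10^6 = 1.903×10^-5 yr⁻¹.
Solving dM/dt = F₁ − kM with M(0) = M₀ gives M(t) = F₁/k + (M₀ − F₁/k)·e^(−kt).
F₁/k = 134.1/1.903×10^-5 = 7.0479×10^6 mol; kt = 1.903×10^-5 × 80500 = 1.532, e^(−kt) = 0.2162.
M(80500) = 7.0479×10^6 + (3.237×10^6 − 7.0479×10^6) × 0.2162 = 7.0479×10^6 − 823800 = 6.2241×10^6 mol.

6.22×10^6 mol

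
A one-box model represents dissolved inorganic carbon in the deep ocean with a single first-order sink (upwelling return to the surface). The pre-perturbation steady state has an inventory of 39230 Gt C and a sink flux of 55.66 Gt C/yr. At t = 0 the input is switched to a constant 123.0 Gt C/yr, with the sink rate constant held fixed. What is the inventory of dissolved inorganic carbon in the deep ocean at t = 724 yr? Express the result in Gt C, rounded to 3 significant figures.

69700 Gt C

τ = M₀/F₀ = 39230/55.66 = 704.8 yr; rate constant k = 1/τ.
New steady state M_∞ = F₁/k = F₁·τ = 123.0 × 704.8 = 86692 Gt C.
M(t) = M_∞ + (M₀ − M_∞)·e^(−t/τ); t/τ = 724/704.8 = 1.027, so e^(−t/τ) = 0.3580.
M(t) = 86692 − 47460 × 0.3580 = 69701 Gt C.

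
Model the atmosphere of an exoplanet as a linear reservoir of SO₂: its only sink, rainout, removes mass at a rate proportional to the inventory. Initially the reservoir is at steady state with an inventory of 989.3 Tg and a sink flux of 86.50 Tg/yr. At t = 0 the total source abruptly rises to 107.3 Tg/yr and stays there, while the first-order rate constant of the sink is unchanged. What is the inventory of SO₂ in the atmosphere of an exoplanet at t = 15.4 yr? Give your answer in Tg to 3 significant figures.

The sink rate constant is k = F₀/M₀ = 86.50/989.3 = 0.08744 yr⁻¹.
Solving dM/dt = F₁ − kM with M(0) = M₀ gives M(t) = F₁/k + (M₀ − F₁/k)·e^(−kt).
F₁/k = 107.3/0.08744 = 1227.2 Tg; kt = 0.08744 × 15.4 = 1.347, e^(−kt) = 0.2601.
M(15.4) = 1227.2 + (989.3 − 1227.2) × 0.2601 = 1227.2 − 61.89 = 1165.3 Tg.

1170 Tg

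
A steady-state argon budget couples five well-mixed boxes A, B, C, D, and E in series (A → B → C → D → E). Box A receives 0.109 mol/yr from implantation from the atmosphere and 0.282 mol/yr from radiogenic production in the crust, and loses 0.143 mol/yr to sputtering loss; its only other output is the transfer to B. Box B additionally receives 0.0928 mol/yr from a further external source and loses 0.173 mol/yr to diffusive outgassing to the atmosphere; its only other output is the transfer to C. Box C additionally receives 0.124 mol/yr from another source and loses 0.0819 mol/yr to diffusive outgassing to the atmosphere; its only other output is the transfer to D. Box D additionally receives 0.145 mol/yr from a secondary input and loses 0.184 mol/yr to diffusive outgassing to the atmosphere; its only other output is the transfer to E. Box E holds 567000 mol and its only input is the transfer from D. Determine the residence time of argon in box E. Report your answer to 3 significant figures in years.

Box A: F(A→B) = (0.109 + 0.282) − 0.143 = 0.24800 mol/yr.
Box B: F(B→C) = (0.24800 + 0.0928) − 0.173 = 0.16780 mol/yr.
Box C: F(C→D) = (0.16780 + 0.124) − 0.0819 = 0.20990 mol/yr.
Box D: F(D→E) = (0.20990 + 0.145) − 0.184 = 0.17090 mol/yr.
Box E throughput = its input = 0.17090 mol/yr; τ = 567000 / 0.17090 = 3.318×10^6 yr.

3.32×10^6 yr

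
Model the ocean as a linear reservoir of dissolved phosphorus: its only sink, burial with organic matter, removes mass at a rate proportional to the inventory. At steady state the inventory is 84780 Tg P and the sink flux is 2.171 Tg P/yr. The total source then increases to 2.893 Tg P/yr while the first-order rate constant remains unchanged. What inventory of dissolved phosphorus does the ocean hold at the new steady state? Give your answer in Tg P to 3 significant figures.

113000 Tg P

Rate constant k = F/M = 2.171 / 84780 = 2.561×10^-5 yr⁻¹.
At the new steady state, source = k·M_new ⇒ M_new = 2.893 / 2.561×10^-5 = 113000 Tg P.
(Equivalently M_new = M × F_new/F_old = 84780 × 2.893/2.171.)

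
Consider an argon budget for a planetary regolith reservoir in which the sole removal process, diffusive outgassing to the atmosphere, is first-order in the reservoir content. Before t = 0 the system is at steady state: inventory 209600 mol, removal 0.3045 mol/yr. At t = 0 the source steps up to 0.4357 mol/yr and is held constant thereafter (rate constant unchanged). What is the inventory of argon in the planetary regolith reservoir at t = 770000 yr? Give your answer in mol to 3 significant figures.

The sink rate constant is k = F₀/M₀ = 0.3045/209600 = 1.453×10^-6 yr⁻¹.
Solving dM/dt = F₁ − kM with M(0) = M₀ gives M(t) = F₁/k + (M₀ − F₁/k)·e^(−kt).
F₁/k = 0.4357/1.453×10^-6 = 299910 mol; kt = 1.453×10^-6 × 770000 = 1.119, e^(−kt) = 0.3267.
M(770000) = 299910 + (209600 − 299910) × 0.3267 = 299910 − 29510 = 270400 mol.

270000 mol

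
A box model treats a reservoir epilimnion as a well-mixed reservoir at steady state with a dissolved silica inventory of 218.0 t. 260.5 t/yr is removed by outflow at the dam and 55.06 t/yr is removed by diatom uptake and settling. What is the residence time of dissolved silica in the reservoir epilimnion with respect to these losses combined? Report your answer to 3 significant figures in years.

0.691 yr

Total removal = 260.5 + 55.06 = 315.56 t/yr.
τ = M / ΣF_out = 218.0 / 315.56 = 0.6908 yr.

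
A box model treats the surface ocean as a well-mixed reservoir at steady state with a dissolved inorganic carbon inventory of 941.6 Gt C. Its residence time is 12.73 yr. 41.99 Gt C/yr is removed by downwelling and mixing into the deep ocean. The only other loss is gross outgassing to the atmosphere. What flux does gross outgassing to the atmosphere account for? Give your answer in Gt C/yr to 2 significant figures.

Total removal F = M/τ = 941.6 / 12.73 = 73.97 Gt C/yr.
Gross outgassing to the atmosphere = F − (41.99) = 73.97 − 41.99 = 31.98 Gt C/yr.

32 Gt C/yr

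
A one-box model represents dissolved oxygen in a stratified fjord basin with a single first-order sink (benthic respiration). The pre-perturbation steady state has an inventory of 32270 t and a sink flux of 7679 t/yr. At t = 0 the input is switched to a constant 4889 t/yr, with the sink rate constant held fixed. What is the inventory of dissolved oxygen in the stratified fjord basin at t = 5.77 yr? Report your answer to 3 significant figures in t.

23500 t

Residence time τ = M₀/F₀ = 4.202 yr. The eventual steady state is M_∞ = M₀·(F₁/F₀) = 32270 × 4889/7679 = 20545 t.
The anomaly ΔM(t) = M(t) − M_∞ decays as ΔM₀·e^(−t/τ) with ΔM₀ = 32270 − 20545 = 11720 t.
At t = 5.77 yr, e^(−t/τ) = e^(−1.373) = 0.2533, so ΔM = 2970 t and M = 20545 + 2970 = 23516 t.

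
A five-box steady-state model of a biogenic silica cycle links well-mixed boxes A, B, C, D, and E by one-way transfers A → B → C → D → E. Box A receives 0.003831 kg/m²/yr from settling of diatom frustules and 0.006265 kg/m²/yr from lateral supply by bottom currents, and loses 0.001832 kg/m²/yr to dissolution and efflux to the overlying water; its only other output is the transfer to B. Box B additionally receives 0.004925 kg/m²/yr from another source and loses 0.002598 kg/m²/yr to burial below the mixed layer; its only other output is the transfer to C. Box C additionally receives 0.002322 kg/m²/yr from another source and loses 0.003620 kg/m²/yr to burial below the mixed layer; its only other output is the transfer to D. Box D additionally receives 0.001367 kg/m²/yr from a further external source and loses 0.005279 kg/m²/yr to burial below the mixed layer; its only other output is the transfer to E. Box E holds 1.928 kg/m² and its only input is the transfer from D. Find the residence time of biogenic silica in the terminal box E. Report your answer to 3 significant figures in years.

358 yr

Box A: F(A→B) = (0.003831 + 0.006265) − 0.001832 = 0.0082640 kg/m²/yr.
Box B: F(B→C) = (0.0082640 + 0.004925) − 0.002598 = 0.010591 kg/m²/yr.
Box C: F(C→D) = (0.010591 + 0.002322) − 0.003620 = 0.0092930 kg/m²/yr.
Box D: F(D→E) = (0.0092930 + 0.001367) − 0.005279 = 0.0053810 kg/m²/yr.
Box E throughput = its input = 0.0053810 kg/m²/yr; τ = 1.928 / 0.0053810 = 358.3 yr.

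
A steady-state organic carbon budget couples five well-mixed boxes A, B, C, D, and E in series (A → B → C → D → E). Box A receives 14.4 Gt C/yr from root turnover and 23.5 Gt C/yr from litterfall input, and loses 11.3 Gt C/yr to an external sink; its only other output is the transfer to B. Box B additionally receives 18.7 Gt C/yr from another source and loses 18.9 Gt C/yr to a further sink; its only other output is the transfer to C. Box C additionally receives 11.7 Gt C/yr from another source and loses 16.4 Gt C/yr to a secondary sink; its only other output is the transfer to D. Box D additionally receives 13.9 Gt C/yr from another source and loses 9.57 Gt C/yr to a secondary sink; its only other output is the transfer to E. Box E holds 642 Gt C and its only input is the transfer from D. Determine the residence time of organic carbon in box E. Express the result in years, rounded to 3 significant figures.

Box A: F(A→B) = (14.4 + 23.5) − 11.3 = 26.600 Gt C/yr.
Box B: F(B→C) = (26.600 + 18.7) − 18.9 = 26.400 Gt C/yr.
Box C: F(C→D) = (26.400 + 11.7) − 16.4 = 21.700 Gt C/yr.
Box D: F(D→E) = (21.700 + 13.9) − 9.57 = 26.030 Gt C/yr.
Box E throughput = its input = 26.030 Gt C/yr; τ = 642 / 26.030 = 24.66 yr.

24.7 yr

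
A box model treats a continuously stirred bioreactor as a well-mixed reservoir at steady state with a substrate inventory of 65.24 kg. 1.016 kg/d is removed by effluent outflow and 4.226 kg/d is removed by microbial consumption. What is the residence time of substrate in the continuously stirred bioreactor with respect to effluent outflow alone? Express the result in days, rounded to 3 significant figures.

Residence time with respect to a single sink: τ = M / F_sink.
τ = 65.24 / 1.016 = 64.21 d.

64.2 d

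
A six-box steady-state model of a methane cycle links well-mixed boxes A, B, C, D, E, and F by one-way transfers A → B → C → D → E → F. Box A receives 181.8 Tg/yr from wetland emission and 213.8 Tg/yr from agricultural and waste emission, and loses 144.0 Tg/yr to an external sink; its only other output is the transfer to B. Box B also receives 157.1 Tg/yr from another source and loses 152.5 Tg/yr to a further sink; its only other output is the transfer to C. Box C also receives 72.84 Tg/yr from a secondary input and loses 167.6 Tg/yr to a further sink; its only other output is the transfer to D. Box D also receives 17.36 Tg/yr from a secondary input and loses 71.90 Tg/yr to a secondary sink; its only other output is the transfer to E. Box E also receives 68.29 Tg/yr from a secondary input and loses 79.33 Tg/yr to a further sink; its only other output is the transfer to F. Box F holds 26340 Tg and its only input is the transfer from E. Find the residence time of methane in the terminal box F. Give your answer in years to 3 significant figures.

Box A: F(A→B) = (181.8 + 213.8) − 144.0 = 251.60 Tg/yr.
Box B: F(B→C) = (251.60 + 157.1) − 152.5 = 256.20 Tg/yr.
Box C: F(C→D) = (256.20 + 72.84) − 167.6 = 161.44 Tg/yr.
Box D: F(D→E) = (161.44 + 17.36) − 71.90 = 106.90 Tg/yr.
Box E: F(E→F) = (106.90 + 68.29) − 79.33 = 95.860 Tg/yr.
Box F throughput = its input = 95.860 Tg/yr; τ = 26340 / 95.860 = 274.8 yr.

275 yr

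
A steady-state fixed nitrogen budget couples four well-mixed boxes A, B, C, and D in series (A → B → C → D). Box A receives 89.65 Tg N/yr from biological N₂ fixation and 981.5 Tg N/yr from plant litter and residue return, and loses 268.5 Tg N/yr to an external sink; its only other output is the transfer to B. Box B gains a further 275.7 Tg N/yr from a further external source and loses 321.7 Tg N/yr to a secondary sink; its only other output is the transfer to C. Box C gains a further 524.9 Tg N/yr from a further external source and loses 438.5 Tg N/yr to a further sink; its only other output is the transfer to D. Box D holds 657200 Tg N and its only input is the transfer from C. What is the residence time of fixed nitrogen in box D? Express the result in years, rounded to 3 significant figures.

780 yr

Box A: F(A→B) = (89.65 + 981.5) − 268.5 = 802.65 Tg N/yr.
Box B: F(B→C) = (802.65 + 275.7) − 321.7 = 756.65 Tg N/yr.
Box C: F(C→D) = (756.65 + 524.9) − 438.5 = 843.05 Tg N/yr.
Box D throughput = its input = 843.05 Tg N/yr; τ = 657200 / 843.05 = 779.6 yr.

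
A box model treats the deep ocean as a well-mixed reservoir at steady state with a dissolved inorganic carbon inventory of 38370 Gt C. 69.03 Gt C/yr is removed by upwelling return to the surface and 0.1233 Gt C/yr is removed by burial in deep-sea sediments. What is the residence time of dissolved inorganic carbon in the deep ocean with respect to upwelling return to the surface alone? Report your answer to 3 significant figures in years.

556 yr

Residence time with respect to a single sink: τ = M / F_sink.
τ = 38370 / 69.03 = 555.8 yr.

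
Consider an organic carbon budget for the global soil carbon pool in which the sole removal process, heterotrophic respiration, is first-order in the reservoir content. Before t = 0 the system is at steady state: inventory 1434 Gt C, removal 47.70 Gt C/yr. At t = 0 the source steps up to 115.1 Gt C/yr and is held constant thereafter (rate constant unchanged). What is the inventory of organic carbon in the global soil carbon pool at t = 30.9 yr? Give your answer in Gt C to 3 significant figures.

2740 Gt C

Residence time τ = M₀/F₀ = 30.06 yr. The eventual steady state is M_∞ = M₀·(F₁/F₀) = 1434 × 115.1/47.70 = 3460.2 Gt C.
The anomaly ΔM(t) = M(t) − M_∞ decays as ΔM₀·e^(−t/τ) with ΔM₀ = 1434 − 3460.2 = −2026 Gt C.
At t = 30.9 yr, e^(−t/τ) = e^(−1.028) = 0.3578, so ΔM = −724.9 Gt C and M = 3460.2 − 724.9 = 2735.3 Gt C.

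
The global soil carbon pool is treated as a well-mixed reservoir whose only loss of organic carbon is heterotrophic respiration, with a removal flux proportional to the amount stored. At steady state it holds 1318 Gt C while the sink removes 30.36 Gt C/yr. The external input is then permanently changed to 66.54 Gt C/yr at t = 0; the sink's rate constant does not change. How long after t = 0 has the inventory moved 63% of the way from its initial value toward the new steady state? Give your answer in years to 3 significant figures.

τ = M₀/F₀ = 1318/30.36 = 43.41 yr.
The remaining gap fraction is e^(−t/τ); 63% covered ⇒ e^(−t/τ) = 0.370.
t = −τ ln(0.370) = 43.41 × 0.9943 = 43.16 yr.

43.2 yr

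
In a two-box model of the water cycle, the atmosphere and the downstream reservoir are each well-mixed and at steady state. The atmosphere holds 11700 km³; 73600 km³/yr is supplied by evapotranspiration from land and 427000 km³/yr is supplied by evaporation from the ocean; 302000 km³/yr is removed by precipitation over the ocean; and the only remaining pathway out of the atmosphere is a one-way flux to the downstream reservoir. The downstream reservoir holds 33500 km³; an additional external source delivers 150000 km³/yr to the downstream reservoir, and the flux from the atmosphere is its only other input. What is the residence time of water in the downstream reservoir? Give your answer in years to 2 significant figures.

Balance the atmosphere: ΣF_in = 73600 + 427000 = 500600 km³/yr.
Flux to the downstream reservoir = ΣF_in − (302000) = 198600 km³/yr.
Total input to the downstream reservoir = 198600 + 150000 = 348600 km³/yr; at steady state this equals its total output.
τ = M / F = 33500 / 348600 = 0.09610 yr.

0.096 yr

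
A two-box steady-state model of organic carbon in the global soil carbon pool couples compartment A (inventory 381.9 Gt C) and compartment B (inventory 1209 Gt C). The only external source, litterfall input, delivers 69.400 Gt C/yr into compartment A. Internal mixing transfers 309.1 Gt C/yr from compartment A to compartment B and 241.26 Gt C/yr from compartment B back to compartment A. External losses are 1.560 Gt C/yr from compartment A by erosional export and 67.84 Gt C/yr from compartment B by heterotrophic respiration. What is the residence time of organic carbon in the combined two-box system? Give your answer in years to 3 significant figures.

Treat the two boxes together as one reservoir: the mixing fluxes between them are internal recycling, so τ = ΣM / Σ(external losses).
M_total = 381.9 + 1209 = 1590.9 Gt C.
ΣF_external_out = 1.560 + 67.84 = 69.400 Gt C/yr.
τ = M_total / ΣF_ext = 1590.9 / 69.400 = 22.92 yr.

22.9 yr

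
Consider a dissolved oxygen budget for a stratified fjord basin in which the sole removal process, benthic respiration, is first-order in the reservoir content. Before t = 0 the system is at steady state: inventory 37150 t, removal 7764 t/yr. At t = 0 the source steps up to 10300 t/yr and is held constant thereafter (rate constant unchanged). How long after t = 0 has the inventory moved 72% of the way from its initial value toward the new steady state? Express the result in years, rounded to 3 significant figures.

6.09 yr

τ = M₀/F₀ = 37150/7764 = 4.785 yr.
The remaining gap fraction is e^(−t/τ); 72% covered ⇒ e^(−t/τ) = 0.280.
t = −τ ln(0.280) = 4.785 × 1.273 = 6.091 yr.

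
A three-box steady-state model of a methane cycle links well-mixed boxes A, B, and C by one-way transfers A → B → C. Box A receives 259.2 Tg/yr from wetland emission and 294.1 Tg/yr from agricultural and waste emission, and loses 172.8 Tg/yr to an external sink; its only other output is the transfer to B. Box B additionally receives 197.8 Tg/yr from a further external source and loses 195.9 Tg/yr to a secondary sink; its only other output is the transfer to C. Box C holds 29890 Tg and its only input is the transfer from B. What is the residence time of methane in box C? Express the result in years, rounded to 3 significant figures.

Box A: F(A→B) = (259.2 + 294.1) − 172.8 = 380.50 Tg/yr.
Box B: F(B→C) = (380.50 + 197.8) − 195.9 = 382.40 Tg/yr.
Box C throughput = its input = 382.40 Tg/yr; τ = 29890 / 382.40 = 78.16 yr.

78.2 yr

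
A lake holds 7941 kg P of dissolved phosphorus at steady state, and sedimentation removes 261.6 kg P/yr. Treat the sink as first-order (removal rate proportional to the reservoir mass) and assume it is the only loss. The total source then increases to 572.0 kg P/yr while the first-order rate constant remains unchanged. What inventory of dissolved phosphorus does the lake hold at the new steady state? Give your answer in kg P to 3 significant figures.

Rate constant k = F/M = 261.6 / 7941 = 0.03294 yr⁻¹.
At the new steady state, source = k·M_new ⇒ M_new = 572.0 / 0.03294 = 17360 kg P.
(Equivalently M_new = M × F_new/F_old = 7941 × 572.0/261.6.)

17400 kg P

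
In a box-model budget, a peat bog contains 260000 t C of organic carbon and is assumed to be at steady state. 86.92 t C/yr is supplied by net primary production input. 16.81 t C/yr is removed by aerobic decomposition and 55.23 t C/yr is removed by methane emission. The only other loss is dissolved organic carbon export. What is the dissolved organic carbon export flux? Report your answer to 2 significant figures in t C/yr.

15 t C/yr

At steady state ΣF_in = ΣF_out.
ΣF_in = 86.920 t C/yr.
Dissolved organic carbon export flux = ΣF_in − (16.81 + 55.23) = 86.920 − 72.04 = 14.88 t C/yr.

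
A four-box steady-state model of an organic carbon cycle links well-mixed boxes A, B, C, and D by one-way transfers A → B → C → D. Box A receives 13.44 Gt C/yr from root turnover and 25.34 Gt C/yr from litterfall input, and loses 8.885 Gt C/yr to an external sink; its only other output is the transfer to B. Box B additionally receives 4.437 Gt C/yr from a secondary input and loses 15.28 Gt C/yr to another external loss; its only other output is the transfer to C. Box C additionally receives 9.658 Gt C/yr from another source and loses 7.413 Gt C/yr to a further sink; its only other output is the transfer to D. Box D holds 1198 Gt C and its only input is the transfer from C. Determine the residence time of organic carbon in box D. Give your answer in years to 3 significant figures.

Box A: F(A→B) = (13.44 + 25.34) − 8.885 = 29.895 Gt C/yr.
Box B: F(B→C) = (29.895 + 4.437) − 15.28 = 19.052 Gt C/yr.
Box C: F(C→D) = (19.052 + 9.658) − 7.413 = 21.297 Gt C/yr.
Box D throughput = its input = 21.297 Gt C/yr; τ = 1198 / 21.297 = 56.25 yr.

56.3 yr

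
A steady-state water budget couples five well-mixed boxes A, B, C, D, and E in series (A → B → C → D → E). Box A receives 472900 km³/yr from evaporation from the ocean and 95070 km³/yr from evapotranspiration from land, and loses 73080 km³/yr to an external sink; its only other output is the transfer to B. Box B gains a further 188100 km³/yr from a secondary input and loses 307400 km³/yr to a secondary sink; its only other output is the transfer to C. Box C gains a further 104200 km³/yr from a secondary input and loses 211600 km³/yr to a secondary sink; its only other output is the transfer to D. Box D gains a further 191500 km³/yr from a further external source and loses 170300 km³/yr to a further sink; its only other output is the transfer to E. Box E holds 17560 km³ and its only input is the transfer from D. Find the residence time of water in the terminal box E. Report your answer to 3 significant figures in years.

0.0607 yr

Box A: F(A→B) = (472900 + 95070) − 73080 = 494890 km³/yr.
Box B: F(B→C) = (494890 + 188100) − 307400 = 375590 km³/yr.
Box C: F(C→D) = (375590 + 104200) − 211600 = 268190 km³/yr.
Box D: F(D→E) = (268190 + 191500) − 170300 = 289390 km³/yr.
Box E throughput = its input = 289390 km³/yr; τ = 17560 / 289390 = 0.06068 yr.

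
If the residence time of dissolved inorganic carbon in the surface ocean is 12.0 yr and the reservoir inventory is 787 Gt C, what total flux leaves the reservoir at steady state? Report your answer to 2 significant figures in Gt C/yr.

66 Gt C/yr

F = M / τ = 787 / 12.0 = 65.58 Gt C/yr.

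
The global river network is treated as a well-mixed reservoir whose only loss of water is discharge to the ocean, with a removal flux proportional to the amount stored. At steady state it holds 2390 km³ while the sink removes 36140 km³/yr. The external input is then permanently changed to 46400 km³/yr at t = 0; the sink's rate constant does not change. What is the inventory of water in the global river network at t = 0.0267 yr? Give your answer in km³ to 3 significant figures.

Residence time τ = M₀/F₀ = 0.06613 yr. The eventual steady state is M_∞ = M₀·(F₁/F₀) = 2390 × 46400/36140 = 3068.5 km³.
The anomaly ΔM(t) = M(t) − M_∞ decays as ΔM₀·e^(−t/τ) with ΔM₀ = 2390 − 3068.5 = −678.5 km³.
At t = 0.0267 yr, e^(−t/τ) = e^(−0.4037) = 0.6678, so ΔM = −453.1 km³ and M = 3068.5 − 453.1 = 2615.4 km³.

2620 km³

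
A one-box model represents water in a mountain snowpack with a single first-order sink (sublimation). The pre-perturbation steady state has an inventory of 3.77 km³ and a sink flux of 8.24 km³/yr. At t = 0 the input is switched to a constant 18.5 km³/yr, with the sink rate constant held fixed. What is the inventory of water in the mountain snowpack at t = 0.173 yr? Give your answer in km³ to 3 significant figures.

Residence time τ = M₀/F₀ = 0.4575 yr. The eventual steady state is M_∞ = M₀·(F₁/F₀) = 3.77 × 18.5/8.24 = 8.4642 km³.
The anomaly ΔM(t) = M(t) − M_∞ decays as ΔM₀·e^(−t/τ) with ΔM₀ = 3.77 − 8.4642 = −4.694 km³.
At t = 0.173 yr, e^(−t/τ) = e^(−0.3781) = 0.6851, so ΔM = −3.216 km³ and M = 8.4642 − 3.216 = 5.2480 km³.

5.25 km³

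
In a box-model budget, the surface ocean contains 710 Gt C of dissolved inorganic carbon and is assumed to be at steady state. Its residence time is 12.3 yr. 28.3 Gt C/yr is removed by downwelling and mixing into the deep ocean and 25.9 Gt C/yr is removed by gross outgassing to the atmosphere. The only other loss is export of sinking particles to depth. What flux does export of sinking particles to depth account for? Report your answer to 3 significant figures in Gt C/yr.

Total removal F = M/τ = 710 / 12.3 = 57.72 Gt C/yr.
Export of sinking particles to depth = F − (28.3 + 25.9) = 57.72 − 54.20 = 3.524 Gt C/yr.

3.52 Gt C/yr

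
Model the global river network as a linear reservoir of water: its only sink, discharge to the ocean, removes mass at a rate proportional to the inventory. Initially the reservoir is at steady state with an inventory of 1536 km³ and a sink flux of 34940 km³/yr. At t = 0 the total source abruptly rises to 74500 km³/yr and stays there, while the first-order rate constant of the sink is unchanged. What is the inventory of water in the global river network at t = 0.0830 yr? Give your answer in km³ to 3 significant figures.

3010 km³

τ = M₀/F₀ = 1536/34940 = 0.04396 yr; rate constant k = 1/τ.
New steady state M_∞ = F₁/k = F₁·τ = 74500 × 0.04396 = 3275.1 km³.
M(t) = M_∞ + (M₀ − M_∞)·e^(−t/τ); t/τ = 0.0830/0.04396 = 1.888, so e^(−t/τ) = 0.1514.
M(t) = 3275.1 − 1739 × 0.1514 = 3011.9 km³.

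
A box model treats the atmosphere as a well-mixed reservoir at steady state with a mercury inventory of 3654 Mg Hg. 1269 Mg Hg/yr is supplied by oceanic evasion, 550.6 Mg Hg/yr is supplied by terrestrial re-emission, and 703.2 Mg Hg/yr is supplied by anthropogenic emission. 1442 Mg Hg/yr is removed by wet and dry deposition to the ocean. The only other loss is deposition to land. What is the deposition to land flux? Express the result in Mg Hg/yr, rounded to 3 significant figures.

1080 Mg Hg/yr

At steady state ΣF_in = ΣF_out.
ΣF_in = 1269 + 550.6 + 703.2 = 2522.8 Mg Hg/yr.
Deposition to land flux = ΣF_in − (1442) = 2522.8 − 1442 = 1081 Mg Hg/yr.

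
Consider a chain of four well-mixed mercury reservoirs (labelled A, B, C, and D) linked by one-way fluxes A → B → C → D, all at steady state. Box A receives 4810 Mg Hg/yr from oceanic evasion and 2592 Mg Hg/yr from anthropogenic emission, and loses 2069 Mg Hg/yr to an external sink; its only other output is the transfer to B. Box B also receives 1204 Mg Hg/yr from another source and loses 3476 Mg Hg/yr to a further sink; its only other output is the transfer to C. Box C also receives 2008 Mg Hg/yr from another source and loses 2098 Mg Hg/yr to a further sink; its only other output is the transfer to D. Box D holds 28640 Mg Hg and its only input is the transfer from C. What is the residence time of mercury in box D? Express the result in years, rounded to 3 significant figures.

9.64 yr

Box A: F(A→B) = (4810 + 2592) − 2069 = 5333.0 Mg Hg/yr.
Box B: F(B→C) = (5333.0 + 1204) − 3476 = 3061.0 Mg Hg/yr.
Box C: F(C→D) = (3061.0 + 2008) − 2098 = 2971.0 Mg Hg/yr.
Box D throughput = its input = 2971.0 Mg Hg/yr; τ = 28640 / 2971.0 = 9.640 yr.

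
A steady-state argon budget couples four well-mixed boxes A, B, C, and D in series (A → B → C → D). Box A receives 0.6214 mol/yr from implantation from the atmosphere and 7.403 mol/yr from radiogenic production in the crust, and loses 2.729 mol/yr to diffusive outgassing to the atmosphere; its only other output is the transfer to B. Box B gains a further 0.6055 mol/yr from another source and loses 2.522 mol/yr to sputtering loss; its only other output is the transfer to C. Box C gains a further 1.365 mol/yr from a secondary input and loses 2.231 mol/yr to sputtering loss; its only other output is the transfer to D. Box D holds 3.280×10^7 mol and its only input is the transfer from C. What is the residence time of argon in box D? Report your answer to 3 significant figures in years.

Box A: F(A→B) = (0.6214 + 7.403) − 2.729 = 5.2954 mol/yr.
Box B: F(B→C) = (5.2954 + 0.6055) − 2.522 = 3.3789 mol/yr.
Box C: F(C→D) = (3.3789 + 1.365) − 2.231 = 2.5129 mol/yr.
Box D throughput = its input = 2.5129 mol/yr; τ = 3.280×10^7 / 2.5129 = 1.305×10^7 yr.

1.31×10^7 yr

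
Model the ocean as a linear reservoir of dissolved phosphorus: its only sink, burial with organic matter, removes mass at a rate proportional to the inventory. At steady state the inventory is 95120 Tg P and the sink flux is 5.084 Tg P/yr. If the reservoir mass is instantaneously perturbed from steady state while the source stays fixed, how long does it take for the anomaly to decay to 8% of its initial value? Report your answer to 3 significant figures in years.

For a linear reservoir the anomaly decays as exp(−t/τ) with τ = M/F = 95120/5.084 = 18710 yr.
exp(−t/τ) = 0.08 ⇒ t = −τ ln(0.08) = 18710 × 2.526 = 47260 yr.

47300 yr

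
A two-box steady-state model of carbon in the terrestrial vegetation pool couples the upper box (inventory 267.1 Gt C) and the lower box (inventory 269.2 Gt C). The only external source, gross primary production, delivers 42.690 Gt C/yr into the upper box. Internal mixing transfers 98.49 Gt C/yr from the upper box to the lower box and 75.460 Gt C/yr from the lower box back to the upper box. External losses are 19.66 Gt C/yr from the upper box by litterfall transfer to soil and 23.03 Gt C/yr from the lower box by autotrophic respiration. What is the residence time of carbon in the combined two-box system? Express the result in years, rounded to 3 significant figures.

12.6 yr

For the system as a whole, the A↔B exchange is internal and contributes nothing to the throughput; only the external sinks remove mass.
M_total = 267.1 + 269.2 = 536.30 Gt C.
ΣF_external_out = 19.66 + 23.03 = 42.690 Gt C/yr.
τ = M_total / ΣF_ext = 536.30 / 42.690 = 12.56 yr.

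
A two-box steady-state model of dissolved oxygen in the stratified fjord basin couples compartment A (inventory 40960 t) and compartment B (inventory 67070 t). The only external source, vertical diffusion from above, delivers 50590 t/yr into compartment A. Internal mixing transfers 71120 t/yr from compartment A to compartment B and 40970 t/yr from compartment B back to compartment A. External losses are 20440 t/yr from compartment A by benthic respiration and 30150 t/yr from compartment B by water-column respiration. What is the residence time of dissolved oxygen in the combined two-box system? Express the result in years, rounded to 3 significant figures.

2.14 yr

Residence time in the combined system uses the total inventory and the total *external* removal — internal exchanges between the two boxes cancel.
M_total = 40960 + 67070 = 108030 t.
ΣF_external_out = 20440 + 30150 = 50590 t/yr.
τ = M_total / ΣF_ext = 108030 / 50590 = 2.135 yr.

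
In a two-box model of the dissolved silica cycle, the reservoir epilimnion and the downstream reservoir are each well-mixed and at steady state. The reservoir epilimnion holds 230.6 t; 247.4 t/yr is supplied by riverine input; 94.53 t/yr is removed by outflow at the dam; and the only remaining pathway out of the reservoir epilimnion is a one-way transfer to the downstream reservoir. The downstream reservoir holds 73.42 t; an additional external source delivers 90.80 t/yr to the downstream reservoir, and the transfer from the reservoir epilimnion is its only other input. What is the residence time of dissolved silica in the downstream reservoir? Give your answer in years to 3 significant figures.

Balance the reservoir epilimnion: ΣF_in = 247.40 t/yr.
Transfer to the downstream reservoir = ΣF_in − (94.53) = 152.87 t/yr.
Total input to the downstream reservoir = 152.87 + 90.80 = 243.67 t/yr; at steady state this equals its total output.
τ = M / F = 73.42 / 243.67 = 0.3013 yr.

0.301 yr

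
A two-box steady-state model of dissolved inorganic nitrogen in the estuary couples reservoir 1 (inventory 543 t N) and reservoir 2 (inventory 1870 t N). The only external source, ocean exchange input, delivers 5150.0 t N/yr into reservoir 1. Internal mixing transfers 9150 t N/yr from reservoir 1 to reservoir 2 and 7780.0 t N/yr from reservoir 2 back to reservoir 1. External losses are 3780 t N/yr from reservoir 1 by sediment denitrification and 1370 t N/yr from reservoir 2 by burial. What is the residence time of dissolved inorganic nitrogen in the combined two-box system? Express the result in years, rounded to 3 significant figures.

0.469 yr

For the system as a whole, the A↔B exchange is internal and contributes nothing to the throughput; only the external sinks remove mass.
M_total = 543 + 1870 = 2413.0 t N.
ΣF_external_out = 3780 + 1370 = 5150.0 t N/yr.
τ = M_total / ΣF_ext = 2413.0 / 5150.0 = 0.4685 yr.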